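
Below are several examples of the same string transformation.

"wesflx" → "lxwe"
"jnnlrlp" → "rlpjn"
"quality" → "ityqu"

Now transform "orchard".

The pattern: move the first 2 characters to the end (rotate left by 2), then delete the first 2 characters.
For "orchard" the result is "ardor".

ardor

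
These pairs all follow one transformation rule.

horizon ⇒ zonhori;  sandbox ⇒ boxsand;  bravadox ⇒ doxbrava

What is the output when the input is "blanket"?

The transformation: move the last 3 characters to the front (rotate right by 3).
Doing the same to "blanket": "ketblan".

ketblan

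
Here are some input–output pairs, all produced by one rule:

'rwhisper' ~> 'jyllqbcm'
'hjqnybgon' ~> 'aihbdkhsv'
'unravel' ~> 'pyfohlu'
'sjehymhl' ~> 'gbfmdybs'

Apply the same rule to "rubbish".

What's happening: move the last 3 characters to the front (rotate right by 3), then shift every letter 6 places backward in the alphabet (wrapping around).
Working it through for "rubbish": intermediate "ishrubb", final "cmblovv".

cmblovv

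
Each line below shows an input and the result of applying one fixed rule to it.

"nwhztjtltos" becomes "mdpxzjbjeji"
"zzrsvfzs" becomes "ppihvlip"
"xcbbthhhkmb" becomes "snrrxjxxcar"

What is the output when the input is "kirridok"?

yahhtyae

What's happening: swap each adjacent pair of characters (1↔2, 3↔4, ...), then shift every letter 10 places backward in the alphabet (wrapping around).
Starting from "kirridok": after the first operation, "ikrrdiko"; after the second, "yahhtyae".
(Check on "nwhztjtltos": → "wnzhjtltots" → "mdpxzjbjeji" ✓)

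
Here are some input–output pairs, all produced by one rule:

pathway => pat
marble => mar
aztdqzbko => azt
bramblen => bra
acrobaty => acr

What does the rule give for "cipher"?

The rule is to keep only the first 3 characters.
So "cipher" becomes "cip".

cip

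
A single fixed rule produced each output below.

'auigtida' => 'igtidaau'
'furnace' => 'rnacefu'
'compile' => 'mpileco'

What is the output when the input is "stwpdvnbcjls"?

wpdvnbcjlsst

Rule — move the first 2 characters to the end (rotate left by 2).
Applying that to "stwpdvnbcjls" gives "wpdvnbcjlsst".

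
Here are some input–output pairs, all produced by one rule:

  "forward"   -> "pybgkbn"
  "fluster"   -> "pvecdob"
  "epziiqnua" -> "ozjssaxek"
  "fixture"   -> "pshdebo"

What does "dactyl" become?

In each case the input is transformed by: shift every letter 10 places forward in the alphabet (wrapping around).
Doing the same to "dactyl": "nkmdiv".

nkmdiv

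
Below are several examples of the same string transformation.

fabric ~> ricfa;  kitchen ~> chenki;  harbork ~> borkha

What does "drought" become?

ughtdr

What's happening: move the first 2 characters to the end (rotate left by 2), then delete the first character.
So "drought" becomes "ughtdr".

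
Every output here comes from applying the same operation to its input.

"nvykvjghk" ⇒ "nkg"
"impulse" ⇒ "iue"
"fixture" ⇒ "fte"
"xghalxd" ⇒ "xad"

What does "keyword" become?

The rule is to keep one character in every 3, starting at position 1 (positions 1st, 4th, 7th, ...).
On "keyword" that produces "kwd".

kwd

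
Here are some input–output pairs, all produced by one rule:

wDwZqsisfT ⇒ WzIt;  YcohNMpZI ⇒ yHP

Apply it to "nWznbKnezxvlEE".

NNNXe

The pattern: keep one character in every 3, starting at position 1 (positions 1st, 4th, 7th, ...), then flip the case of every letter.
So "nWznbKnezxvlEE" becomes "NNNXe".
(Check on "YcohNMpZI": → "Yhp" → "yHP" ✓)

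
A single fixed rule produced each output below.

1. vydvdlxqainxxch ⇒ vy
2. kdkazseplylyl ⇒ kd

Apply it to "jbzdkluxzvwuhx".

Each output is the input with this applied: keep only the first 2 characters.
Applying that to "jbzdkluxzvwuhx" gives "jb".

jb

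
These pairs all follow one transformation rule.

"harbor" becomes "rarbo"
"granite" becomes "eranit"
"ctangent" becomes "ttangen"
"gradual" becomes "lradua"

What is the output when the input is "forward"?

dorwar

The pattern: delete the first character, then move the last character to the front.
For "forward", step one produces "orward"; step two turns that into "dorwar".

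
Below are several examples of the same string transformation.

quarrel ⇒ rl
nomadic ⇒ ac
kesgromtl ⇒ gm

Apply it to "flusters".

The transformation: keep one character in every 3, starting at position 1 (positions 1st, 4th, 7th, ...), then delete the first character.
Working it through for "flusters": intermediate "fsr", final "sr".

sr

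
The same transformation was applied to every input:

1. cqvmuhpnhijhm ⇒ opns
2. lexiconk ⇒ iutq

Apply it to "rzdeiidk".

The pattern: shift every letter 6 places forward in the alphabet (wrapping around), then keep only the last 4 characters.
"rzdeiidk" → "xfjkoojq" → "oojq".

oojq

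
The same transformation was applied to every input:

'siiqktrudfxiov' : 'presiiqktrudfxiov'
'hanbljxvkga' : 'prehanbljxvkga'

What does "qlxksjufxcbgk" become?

preqlxksjufxcbgk

Looking at the pairs, the operation is to prepend "pre".
Doing the same to "qlxksjufxcbgk": "preqlxksjufxcbgk".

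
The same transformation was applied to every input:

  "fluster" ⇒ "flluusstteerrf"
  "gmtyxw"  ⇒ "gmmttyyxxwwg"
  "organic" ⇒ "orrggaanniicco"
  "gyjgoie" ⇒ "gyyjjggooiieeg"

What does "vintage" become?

viinnttaaggeev

The rule is to double every character, then move the first character to the end.
Starting from "vintage": after the first operation, "vviinnttaaggee"; after the second, "viinnttaaggeev".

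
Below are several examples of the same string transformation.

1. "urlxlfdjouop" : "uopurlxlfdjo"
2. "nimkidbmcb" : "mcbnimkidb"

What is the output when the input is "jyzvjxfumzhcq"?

What's happening: move the last 3 characters to the front (rotate right by 3).
For "jyzvjxfumzhcq" the result is "hcqjyzvjxfumz".

hcqjyzvjxfumz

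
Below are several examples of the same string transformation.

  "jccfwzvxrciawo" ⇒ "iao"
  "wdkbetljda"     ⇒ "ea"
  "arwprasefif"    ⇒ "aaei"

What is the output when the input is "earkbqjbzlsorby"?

Rule — keep only the vowels.
For "earkbqjbzlsorby" the result is "eao".

eao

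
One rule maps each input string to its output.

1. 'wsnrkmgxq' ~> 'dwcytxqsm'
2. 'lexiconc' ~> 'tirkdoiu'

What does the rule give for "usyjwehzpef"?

Each output is the input with this applied: shift every letter 6 places forward in the alphabet (wrapping around), then move the last 2 characters to the front (rotate right by 2).
On "usyjwehzpef": the first step gives "ayepcknfvkl", and the second then gives "klayepcknfv".

klayepcknfv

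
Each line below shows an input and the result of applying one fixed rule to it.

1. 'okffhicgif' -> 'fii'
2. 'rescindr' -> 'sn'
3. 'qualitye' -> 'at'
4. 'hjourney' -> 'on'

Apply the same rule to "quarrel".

The pattern: keep one character in every 3, starting at position 3 (positions 3rd, 6th, 9th, ...).
"quarrel" → "ae".

ae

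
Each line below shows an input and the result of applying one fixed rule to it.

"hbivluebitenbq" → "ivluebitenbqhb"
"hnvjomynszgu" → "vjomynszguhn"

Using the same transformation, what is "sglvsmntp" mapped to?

The transformation: move the first 2 characters to the end (rotate left by 2).
Applying that to "sglvsmntp" gives "lvsmntpsg".

lvsmntpsg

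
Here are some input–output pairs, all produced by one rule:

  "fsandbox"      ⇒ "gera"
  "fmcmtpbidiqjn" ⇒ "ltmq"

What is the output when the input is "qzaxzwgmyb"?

jpbe

Each output is the input with this applied: shift every letter 3 places forward in the alphabet (wrapping around), then keep only the last 4 characters.
On "qzaxzwgmyb": the first step gives "tcdaczjpbe", and the second then gives "jpbe".
(Check on "fmcmtpbidiqjn": → "ipfpwselgltmq" → "ltmq" ✓)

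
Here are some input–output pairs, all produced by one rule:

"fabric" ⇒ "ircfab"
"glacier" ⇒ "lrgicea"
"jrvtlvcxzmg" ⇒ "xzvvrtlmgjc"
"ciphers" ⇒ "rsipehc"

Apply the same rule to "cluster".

turselc

The transformation: sort the characters into reverse alphabetical order, then swap each adjacent pair of characters (1↔2, 3↔4, ...).
For "cluster", step one produces "utsrlec"; step two turns that into "turselc".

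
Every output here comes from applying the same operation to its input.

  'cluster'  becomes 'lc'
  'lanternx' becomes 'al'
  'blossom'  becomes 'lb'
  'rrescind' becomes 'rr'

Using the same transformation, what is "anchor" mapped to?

Each output is the input with this applied: swap each adjacent pair of characters (1↔2, 3↔4, ...), then keep only the first 2 characters.
"anchor" → "nahcro" → "na".

na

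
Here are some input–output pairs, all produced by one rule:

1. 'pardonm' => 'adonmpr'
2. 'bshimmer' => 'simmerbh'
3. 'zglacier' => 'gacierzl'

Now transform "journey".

orneyju

What's happening: move the first 2 characters to the end (rotate left by 2), then swap the first and last characters.
Working it through for "journey": intermediate "urneyjo", final "orneyju".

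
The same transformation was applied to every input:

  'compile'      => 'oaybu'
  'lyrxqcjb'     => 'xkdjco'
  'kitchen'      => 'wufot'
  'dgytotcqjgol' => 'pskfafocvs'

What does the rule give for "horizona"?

The transformation: shift every letter 12 places forward in the alphabet (wrapping around), then delete the last 2 characters.
Working it through for "horizona": intermediate "tadulazm", final "tadula".

tadula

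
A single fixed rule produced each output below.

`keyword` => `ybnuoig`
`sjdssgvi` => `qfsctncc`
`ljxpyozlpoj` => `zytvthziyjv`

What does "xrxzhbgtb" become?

qdlhbhjrl

What's happening: move the last 3 characters to the front (rotate right by 3), then shift every letter 10 places forward in the alphabet (wrapping around).
Starting from "xrxzhbgtb": after the first operation, "gtbxrxzhb"; after the second, "qdlhbhjrl".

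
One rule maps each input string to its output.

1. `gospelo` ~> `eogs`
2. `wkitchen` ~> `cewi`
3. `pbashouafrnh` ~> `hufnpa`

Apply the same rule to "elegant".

Looking at the pairs, the operation is to keep every other character starting from the first (positions 1st, 3rd, 5th, ...), then move the first 2 characters to the end (rotate left by 2).
Applying both steps to "elegant": "eeat", then "atee".

atee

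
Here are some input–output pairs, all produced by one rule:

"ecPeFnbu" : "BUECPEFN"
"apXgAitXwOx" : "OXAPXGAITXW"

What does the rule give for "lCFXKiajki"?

Rule — move the last 2 characters to the front (rotate right by 2), then convert every letter to uppercase.
"lCFXKiajki" → "kilCFXKiaj" → "KILCFXKIAJ".

KILCFXKIAJ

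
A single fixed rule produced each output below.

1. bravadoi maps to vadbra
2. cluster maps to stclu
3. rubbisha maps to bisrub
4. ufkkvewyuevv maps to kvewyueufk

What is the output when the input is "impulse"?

ulimp

What's happening: delete the last 2 characters, then move the first 3 characters to the end (rotate left by 3).
Applying both steps to "impulse": "impul", then "ulimp".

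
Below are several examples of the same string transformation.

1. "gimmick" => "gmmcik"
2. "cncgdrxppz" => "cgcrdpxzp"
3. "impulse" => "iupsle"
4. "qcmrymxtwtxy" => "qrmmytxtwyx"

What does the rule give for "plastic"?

psaitc

Looking at the pairs, the operation is to swap each adjacent pair of characters (1↔2, 3↔4, ...), then delete the first character.
"plastic" → "lpsaitc" → "psaitc".
(Check on "cncgdrxppz": → "ncgcrdpxzp" → "cgcrdpxzp" ✓)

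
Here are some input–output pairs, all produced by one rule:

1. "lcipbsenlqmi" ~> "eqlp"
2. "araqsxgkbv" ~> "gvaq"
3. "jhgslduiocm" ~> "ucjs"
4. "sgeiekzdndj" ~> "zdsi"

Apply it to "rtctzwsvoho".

The transformation: keep one character in every 3, starting at position 1 (positions 1st, 4th, 7th, ...), then move the last 2 characters to the front (rotate right by 2).
Starting from "rtctzwsvoho": after the first operation, "rtsh"; after the second, "shrt".

shrt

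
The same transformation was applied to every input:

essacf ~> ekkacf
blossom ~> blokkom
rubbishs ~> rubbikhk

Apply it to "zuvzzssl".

The pattern: replace every "s" with "k".
"zuvzzssl" → "zuvzzkkl".

zuvzzkkl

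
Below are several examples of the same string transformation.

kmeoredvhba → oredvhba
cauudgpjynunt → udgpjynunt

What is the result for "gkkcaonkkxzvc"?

caonkkxzvc

Looking at the pairs, the operation is to delete the first 3 characters.
On "gkkcaonkkxzvc" that produces "caonkkxzvc".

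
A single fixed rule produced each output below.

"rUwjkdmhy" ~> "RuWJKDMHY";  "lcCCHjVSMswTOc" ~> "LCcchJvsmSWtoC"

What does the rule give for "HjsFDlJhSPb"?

hJSfdLjHspB

The transformation: flip the case of every letter.
Doing the same to "HjsFDlJhSPb": "hJSfdLjHspB".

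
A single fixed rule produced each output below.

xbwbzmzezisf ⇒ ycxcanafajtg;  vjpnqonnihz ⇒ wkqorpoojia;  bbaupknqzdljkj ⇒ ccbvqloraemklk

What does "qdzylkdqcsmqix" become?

reazmlerdtnrjy

What's happening: shift every letter 1 place forward in the alphabet (wrapping around).
Applying that to "qdzylkdqcsmqix" gives "reazmlerdtnrjy".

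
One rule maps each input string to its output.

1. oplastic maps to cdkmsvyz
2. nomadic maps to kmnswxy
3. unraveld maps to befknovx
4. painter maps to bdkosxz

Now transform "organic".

The rule is to shift every letter 10 places forward in the alphabet (wrapping around), then sort the characters into alphabetical order.
Working it through for "organic": intermediate "ybqkxsm", final "bkmqsxy".

bkmqsxy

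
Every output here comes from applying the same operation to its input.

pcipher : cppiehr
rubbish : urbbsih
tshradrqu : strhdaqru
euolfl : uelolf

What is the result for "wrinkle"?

rwnilke

Rule — swap each adjacent pair of characters (1↔2, 3↔4, ...).
For "wrinkle" the result is "rwnilke".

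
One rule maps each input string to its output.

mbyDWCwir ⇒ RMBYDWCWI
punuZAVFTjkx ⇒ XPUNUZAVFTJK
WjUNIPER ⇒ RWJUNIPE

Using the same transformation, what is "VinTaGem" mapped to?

MVINTAGE

The transformation: move the last character to the front, then convert every letter to uppercase.
Working it through for "VinTaGem": intermediate "mVinTaGe", final "MVINTAGE".
(Check on "mbyDWCwir": → "rmbyDWCwi" → "RMBYDWCWI" ✓)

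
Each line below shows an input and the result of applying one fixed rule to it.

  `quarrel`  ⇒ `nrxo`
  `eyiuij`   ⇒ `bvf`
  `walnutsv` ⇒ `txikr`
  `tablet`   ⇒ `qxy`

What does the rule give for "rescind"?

Rule — shift every letter 3 places backward in the alphabet (wrapping around), then delete the last 3 characters.
Working it through for "rescind": intermediate "obpzfka", final "obpz".

obpz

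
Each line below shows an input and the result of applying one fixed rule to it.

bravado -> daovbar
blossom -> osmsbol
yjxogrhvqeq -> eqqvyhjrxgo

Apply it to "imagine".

niegiam

The pattern: move the last 2 characters to the front (rotate right by 2), then take characters alternately from the front and the back (1st, last, 2nd, 2nd-last, ...).
Doing the same to "imagine": "niegiam".
(Check on "yjxogrhvqeq": → "eqyjxogrhvq" → "eqqvyhjrxgo" ✓)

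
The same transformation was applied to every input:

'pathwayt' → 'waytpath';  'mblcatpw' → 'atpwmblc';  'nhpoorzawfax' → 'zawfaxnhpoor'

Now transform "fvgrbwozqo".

wozqofvgrb

In each case the input is transformed by: swap the front and back halves of the string.
"fvgrbwozqo" → "wozqofvgrb".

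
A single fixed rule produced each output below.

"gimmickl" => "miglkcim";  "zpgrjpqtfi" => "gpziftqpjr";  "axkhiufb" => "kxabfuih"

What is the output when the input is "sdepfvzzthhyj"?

Each output is the input with this applied: move the first 3 characters to the end (rotate left by 3), then reverse the string.
Starting from "sdepfvzzthhyj": after the first operation, "pfvzzthhyjsde"; after the second, "edsjyhhtzzvfp".
(Check on "zpgrjpqtfi": → "rjpqtfizpg" → "gpziftqpjr" ✓)

edsjyhhtzzvfp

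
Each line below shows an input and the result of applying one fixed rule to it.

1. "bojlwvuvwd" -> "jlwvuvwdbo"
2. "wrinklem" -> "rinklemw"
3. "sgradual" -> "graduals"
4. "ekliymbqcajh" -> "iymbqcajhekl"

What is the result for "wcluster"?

clusterw

In each case the input is transformed by: move the last 3 characters to the front (rotate right by 3), then swap the front and back halves of the string.
So "wcluster" becomes "clusterw".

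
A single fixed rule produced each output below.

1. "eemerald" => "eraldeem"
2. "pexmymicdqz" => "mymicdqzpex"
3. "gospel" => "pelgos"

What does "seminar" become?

inarsem

Looking at the pairs, the operation is to move the first 3 characters to the end (rotate left by 3).
On "seminar" that produces "inarsem".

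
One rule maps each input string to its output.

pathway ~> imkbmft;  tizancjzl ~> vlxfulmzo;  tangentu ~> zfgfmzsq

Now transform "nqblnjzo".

Looking at the pairs, the operation is to move the last 3 characters to the front (rotate right by 3), then shift every letter 12 places forward in the alphabet (wrapping around).
"nqblnjzo" → "vlazcnxz".
(Check on "tizancjzl": → "jzltizanc" → "vlxfulmzo" ✓)

vlazcnxz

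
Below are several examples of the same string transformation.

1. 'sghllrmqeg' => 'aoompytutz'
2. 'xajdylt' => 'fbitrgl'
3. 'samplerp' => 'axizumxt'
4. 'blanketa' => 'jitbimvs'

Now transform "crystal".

ktzigba

The transformation: shift every letter 8 places forward in the alphabet (wrapping around), then take characters alternately from the front and the back (1st, last, 2nd, 2nd-last, ...).
Working it through for "crystal": intermediate "kzgabit", final "ktzigba".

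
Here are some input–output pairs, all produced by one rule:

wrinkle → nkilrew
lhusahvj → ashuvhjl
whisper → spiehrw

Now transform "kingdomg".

dgonmigk

The rule is to take characters alternately from the front and the back (1st, last, 2nd, 2nd-last, ...), then reverse the string.
Starting from "kingdomg": after the first operation, "kgimnogd"; after the second, "dgonmigk".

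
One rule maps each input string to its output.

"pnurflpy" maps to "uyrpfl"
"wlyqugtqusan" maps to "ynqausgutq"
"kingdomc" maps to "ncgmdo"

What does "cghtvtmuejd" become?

In each case the input is transformed by: delete the first 2 characters, then take characters alternately from the front and the back (1st, last, 2nd, 2nd-last, ...).
Working it through for "cghtvtmuejd": intermediate "htvtmuejd", final "hdtjvetum".

hdtjvetum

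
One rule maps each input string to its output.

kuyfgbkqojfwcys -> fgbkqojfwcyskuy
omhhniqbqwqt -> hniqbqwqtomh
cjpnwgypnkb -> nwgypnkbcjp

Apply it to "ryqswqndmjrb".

What's happening: move the first 3 characters to the end (rotate left by 3).
For "ryqswqndmjrb" the result is "swqndmjrbryq".

swqndmjrbryq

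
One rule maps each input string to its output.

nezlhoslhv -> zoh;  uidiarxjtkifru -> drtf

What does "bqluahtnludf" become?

The pattern: keep one character in every 3, starting at position 3 (positions 3rd, 6th, 9th, ...).
On "bqluahtnludf" that produces "lhlf".

lhlf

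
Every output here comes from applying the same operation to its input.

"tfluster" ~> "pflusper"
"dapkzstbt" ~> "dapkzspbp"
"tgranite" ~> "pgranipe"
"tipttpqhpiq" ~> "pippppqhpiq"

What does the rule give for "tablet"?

pablep

What's happening: replace every "t" with "p".
"tablet" → "pablep".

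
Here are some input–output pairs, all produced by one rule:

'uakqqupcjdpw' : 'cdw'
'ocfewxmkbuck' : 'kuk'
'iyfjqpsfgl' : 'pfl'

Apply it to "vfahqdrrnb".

The pattern: keep every other character starting from the second (positions 2nd, 4th, 6th, ...), then keep only the last 3 characters.
For "vfahqdrrnb", step one produces "fhdrb"; step two turns that into "drb".

drb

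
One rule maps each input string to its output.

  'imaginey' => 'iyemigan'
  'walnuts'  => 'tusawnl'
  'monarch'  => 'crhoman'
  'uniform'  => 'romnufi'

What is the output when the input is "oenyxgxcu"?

cxueoyngx

The pattern: swap each adjacent pair of characters (1↔2, 3↔4, ...), then move the last 3 characters to the front (rotate right by 3).
Working it through for "oenyxgxcu": intermediate "eoyngxcxu", final "cxueoyngx".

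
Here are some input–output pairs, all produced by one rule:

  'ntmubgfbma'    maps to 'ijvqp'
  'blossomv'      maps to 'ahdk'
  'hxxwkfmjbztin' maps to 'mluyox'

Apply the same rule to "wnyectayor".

cting

What's happening: shift every letter 11 places backward in the alphabet (wrapping around), then keep every other character starting from the second (positions 2nd, 4th, 6th, ...).
For "wnyectayor", step one produces "lcntripndg"; step two turns that into "cting".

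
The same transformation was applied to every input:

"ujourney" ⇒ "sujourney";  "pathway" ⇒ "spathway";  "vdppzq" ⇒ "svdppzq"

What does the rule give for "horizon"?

Each output is the input with this applied: prepend "s".
So "horizon" becomes "shorizon".

shorizon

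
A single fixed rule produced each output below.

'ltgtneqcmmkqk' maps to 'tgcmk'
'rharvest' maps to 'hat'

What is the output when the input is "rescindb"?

Looking at the pairs, the operation is to swap each adjacent pair of characters (1↔2, 3↔4, ...), then keep one character in every 3, starting at position 1 (positions 1st, 4th, 7th, ...).
On "rescindb": the first step gives "ercsnibd", and the second then gives "esb".
(Check on "rharvest": → "hrraevts" → "hat" ✓)

esb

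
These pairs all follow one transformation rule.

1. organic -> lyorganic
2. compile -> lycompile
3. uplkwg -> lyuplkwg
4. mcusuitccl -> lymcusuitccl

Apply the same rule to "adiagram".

lyadiagram

The transformation: prepend "ly".
Applying that to "adiagram" gives "lyadiagram".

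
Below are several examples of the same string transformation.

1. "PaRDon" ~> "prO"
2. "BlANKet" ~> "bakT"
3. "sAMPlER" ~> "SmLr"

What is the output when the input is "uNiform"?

UIOM

The pattern: flip the case of every letter, then keep every other character starting from the first (positions 1st, 3rd, 5th, ...).
On "uNiform": the first step gives "UnIFORM", and the second then gives "UIOM".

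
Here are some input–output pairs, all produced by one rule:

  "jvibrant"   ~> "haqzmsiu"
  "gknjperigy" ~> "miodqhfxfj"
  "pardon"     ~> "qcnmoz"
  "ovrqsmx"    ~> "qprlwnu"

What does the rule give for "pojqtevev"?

The rule is to shift every letter 1 place backward in the alphabet (wrapping around), then move the first 2 characters to the end (rotate left by 2).
So "pojqtevev" becomes "ipsduduon".

ipsduduon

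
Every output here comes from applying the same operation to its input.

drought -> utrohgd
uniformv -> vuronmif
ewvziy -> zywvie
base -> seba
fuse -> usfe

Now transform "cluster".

What's happening: sort the characters into reverse alphabetical order.
Applying that to "cluster" gives "utsrlec".

utsrlec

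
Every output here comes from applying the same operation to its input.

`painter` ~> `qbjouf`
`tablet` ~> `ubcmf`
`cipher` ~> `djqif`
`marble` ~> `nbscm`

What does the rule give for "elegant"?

fmfhbo

In each case the input is transformed by: shift every letter 1 place forward in the alphabet (wrapping around), then delete the last character.
On "elegant": the first step gives "fmfhbou", and the second then gives "fmfhbo".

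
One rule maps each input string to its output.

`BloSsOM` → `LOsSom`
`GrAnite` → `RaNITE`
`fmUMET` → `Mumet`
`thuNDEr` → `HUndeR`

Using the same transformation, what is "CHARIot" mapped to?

Each output is the input with this applied: flip the case of every letter, then delete the first character.
"CHARIot" → "hariOT".

hariOT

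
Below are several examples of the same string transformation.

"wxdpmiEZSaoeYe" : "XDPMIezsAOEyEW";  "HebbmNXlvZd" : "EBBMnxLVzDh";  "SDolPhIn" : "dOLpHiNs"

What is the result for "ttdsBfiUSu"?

TDSbFIusUT

What's happening: move the first character to the end, then flip the case of every letter.
For "ttdsBfiUSu" the result is "TDSbFIusUT".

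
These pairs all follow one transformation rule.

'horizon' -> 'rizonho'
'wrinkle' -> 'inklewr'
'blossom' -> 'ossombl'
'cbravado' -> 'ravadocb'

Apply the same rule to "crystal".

Looking at the pairs, the operation is to move the first 2 characters to the end (rotate left by 2).
So "crystal" becomes "ystalcr".

ystalcr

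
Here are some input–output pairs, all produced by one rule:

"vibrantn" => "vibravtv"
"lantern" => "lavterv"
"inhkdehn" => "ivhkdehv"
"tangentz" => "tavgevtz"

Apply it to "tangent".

tavgevt

The rule is to replace every "n" with "v".
So "tangent" becomes "tavgevt".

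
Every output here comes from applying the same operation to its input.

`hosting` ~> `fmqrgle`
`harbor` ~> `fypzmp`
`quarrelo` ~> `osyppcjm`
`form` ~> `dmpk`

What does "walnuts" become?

uyjlsrq

What's happening: shift every letter 2 places backward in the alphabet (wrapping around).
Applying that to "walnuts" gives "uyjlsrq".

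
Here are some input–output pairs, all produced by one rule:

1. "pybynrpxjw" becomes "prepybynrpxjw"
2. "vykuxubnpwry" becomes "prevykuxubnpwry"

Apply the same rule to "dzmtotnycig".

Rule — prepend "pre".
Applying that to "dzmtotnycig" gives "predzmtotnycig".

predzmtotnycig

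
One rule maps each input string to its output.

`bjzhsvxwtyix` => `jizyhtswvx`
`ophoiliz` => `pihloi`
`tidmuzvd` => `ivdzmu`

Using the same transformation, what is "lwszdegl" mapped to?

wgsezd

Each output is the input with this applied: take characters alternately from the front and the back (1st, last, 2nd, 2nd-last, ...), then delete the first 2 characters.
On "lwszdegl": the first step gives "llwgsezd", and the second then gives "wgsezd".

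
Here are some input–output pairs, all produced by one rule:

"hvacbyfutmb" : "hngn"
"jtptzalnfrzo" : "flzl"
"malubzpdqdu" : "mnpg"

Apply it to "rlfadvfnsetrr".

xpzf

The pattern: keep one character in every 3, starting at position 2 (positions 2nd, 5th, 8th, ...), then shift every letter 12 places forward in the alphabet (wrapping around).
Applying that to "rlfadvfnsetrr" gives "xpzf".
(Check on "jtptzalnfrzo": → "tznz" → "flzl" ✓)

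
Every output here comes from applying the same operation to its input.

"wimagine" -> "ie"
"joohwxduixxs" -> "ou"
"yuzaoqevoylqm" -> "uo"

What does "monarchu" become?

Looking at the pairs, the operation is to keep one character in every 3, starting at position 2 (positions 2nd, 5th, 8th, ...), then keep only the vowels.
So "monarchu" becomes "ou".

ou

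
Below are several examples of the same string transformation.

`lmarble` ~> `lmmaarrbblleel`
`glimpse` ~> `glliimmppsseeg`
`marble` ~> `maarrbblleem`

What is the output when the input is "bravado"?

The rule is to double every character, then move the first character to the end.
For "bravado" the result is "brraavvaaddoob".

brraavvaaddoob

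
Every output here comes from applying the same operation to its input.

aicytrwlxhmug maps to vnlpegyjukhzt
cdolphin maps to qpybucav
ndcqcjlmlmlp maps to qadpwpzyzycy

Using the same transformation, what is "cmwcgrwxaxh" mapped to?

zppjetkjknu

The pattern: swap each adjacent pair of characters (1↔2, 3↔4, ...), then shift every letter 13 places forward in the alphabet (wrapping around) — i.e. ROT13.
Applying both steps to "cmwcgrwxaxh": "mccwrgxwxah", then "zppjetkjknu".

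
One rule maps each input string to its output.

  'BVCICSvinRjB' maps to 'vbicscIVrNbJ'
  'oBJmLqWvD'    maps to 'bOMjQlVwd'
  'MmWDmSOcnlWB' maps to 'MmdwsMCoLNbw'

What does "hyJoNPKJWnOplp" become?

YHOjpnjkNwPoPL

Looking at the pairs, the operation is to flip the case of every letter, then swap each adjacent pair of characters (1↔2, 3↔4, ...).
On "hyJoNPKJWnOplp": the first step gives "HYjOnpkjwNoPLP", and the second then gives "YHOjpnjkNwPoPL".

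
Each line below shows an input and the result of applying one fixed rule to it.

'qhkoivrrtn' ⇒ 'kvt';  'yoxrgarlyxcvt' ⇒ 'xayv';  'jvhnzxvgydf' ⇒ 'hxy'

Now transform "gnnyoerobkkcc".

Rule — keep one character in every 3, starting at position 3 (positions 3rd, 6th, 9th, ...).
Doing the same to "gnnyoerobkkcc": "nebc".

nebc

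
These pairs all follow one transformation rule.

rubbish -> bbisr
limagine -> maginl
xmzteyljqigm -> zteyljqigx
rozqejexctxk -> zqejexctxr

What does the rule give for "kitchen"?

Rule — swap the first and last characters, then delete the first 2 characters.
Applying both steps to "kitchen": "nitchek", then "tchek".

tchek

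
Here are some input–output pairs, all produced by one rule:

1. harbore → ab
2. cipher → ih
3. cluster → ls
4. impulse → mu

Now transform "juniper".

Each output is the input with this applied: keep every other character starting from the second (positions 2nd, 4th, 6th, ...), then delete the last character.
On "juniper": the first step gives "uie", and the second then gives "ui".

ui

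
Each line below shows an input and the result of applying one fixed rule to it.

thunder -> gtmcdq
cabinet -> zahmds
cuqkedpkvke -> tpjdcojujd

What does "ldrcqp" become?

Looking at the pairs, the operation is to shift every letter 1 place backward in the alphabet (wrapping around), then delete the first character.
Applying both steps to "ldrcqp": "kcqbpo", then "cqbpo".
(Check on "cabinet": → "bzahmds" → "zahmds" ✓)

cqbpo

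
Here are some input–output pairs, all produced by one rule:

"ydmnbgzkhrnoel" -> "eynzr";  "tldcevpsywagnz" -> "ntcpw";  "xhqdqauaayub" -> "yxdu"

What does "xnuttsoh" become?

oxt

Each output is the input with this applied: keep one character in every 3, starting at position 1 (positions 1st, 4th, 7th, ...), then move the last character to the front.
For "xnuttsoh", step one produces "xto"; step two turns that into "oxt".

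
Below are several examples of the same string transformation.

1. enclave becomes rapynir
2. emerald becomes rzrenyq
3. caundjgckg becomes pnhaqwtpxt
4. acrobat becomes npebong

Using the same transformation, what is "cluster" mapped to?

The transformation: shift every letter 13 places forward in the alphabet (wrapping around) — i.e. ROT13.
So "cluster" becomes "pyhfgre".

pyhfgre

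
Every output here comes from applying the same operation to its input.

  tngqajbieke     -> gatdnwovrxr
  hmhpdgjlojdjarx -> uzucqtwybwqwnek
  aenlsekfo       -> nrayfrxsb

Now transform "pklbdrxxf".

In each case the input is transformed by: shift every letter 13 places forward in the alphabet (wrapping around) — i.e. ROT13.
Applying that to "pklbdrxxf" gives "cxyoqekks".

cxyoqekks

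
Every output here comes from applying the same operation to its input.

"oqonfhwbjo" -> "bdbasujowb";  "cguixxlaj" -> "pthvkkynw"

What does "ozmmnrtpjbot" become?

The pattern: shift every letter 13 places forward in the alphabet (wrapping around) — i.e. ROT13.
Applying that to "ozmmnrtpjbot" gives "bmzzaegcwobg".

bmzzaegcwobg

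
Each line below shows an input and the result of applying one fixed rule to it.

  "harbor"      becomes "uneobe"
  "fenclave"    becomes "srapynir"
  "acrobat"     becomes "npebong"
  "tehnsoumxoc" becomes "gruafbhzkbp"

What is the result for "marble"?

In each case the input is transformed by: shift every letter 13 places forward in the alphabet (wrapping around) — i.e. ROT13.
On "marble" that produces "zneoyr".

zneoyr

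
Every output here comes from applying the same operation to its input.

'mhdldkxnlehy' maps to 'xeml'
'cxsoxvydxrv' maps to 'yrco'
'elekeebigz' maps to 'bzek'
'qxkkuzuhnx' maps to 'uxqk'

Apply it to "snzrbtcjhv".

cvsr

The transformation: keep one character in every 3, starting at position 1 (positions 1st, 4th, 7th, ...), then swap the front and back halves of the string.
Starting from "snzrbtcjhv": after the first operation, "srcv"; after the second, "cvsr".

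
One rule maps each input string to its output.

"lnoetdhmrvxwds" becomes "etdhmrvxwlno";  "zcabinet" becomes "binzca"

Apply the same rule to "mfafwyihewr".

fwyihemfa

The rule is to delete the last 2 characters, then move the first 3 characters to the end (rotate left by 3).
On "mfafwyihewr": the first step gives "mfafwyihe", and the second then gives "fwyihemfa".
(Check on "lnoetdhmrvxwds": → "lnoetdhmrvxw" → "etdhmrvxwlno" ✓)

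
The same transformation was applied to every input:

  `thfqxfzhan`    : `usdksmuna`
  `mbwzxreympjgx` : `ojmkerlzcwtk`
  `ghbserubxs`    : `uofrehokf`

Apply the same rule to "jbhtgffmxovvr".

The pattern: shift every letter 13 places forward in the alphabet (wrapping around) — i.e. ROT13, then delete the first character.
Working it through for "jbhtgffmxovvr": intermediate "wougtsszkbiie", final "ougtsszkbiie".
(Check on "ghbserubxs": → "tuofrehokf" → "uofrehokf" ✓)

ougtsszkbiie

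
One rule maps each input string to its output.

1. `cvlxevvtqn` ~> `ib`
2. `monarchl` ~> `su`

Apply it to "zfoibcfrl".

fl

Rule — shift every letter 6 places forward in the alphabet (wrapping around), then keep only the first 2 characters.
"zfoibcfrl" → "fluohilxr" → "fl".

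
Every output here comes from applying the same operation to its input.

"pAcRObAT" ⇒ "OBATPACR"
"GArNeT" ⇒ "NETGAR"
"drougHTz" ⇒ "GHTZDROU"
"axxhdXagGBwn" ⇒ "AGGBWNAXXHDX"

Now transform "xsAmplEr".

PLERXSAM

The rule is to swap the front and back halves of the string, then convert every letter to uppercase.
Working it through for "xsAmplEr": intermediate "plErxsAm", final "PLERXSAM".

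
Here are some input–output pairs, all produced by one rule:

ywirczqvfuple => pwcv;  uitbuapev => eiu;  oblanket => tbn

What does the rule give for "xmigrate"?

The transformation: keep one character in every 3, starting at position 2 (positions 2nd, 5th, 8th, ...), then move the last character to the front.
Working it through for "xmigrate": intermediate "mre", final "emr".

emr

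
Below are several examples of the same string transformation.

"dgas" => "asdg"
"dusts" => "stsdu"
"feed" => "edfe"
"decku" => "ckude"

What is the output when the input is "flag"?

The pattern: move the first 2 characters to the end (rotate left by 2).
Applying that to "flag" gives "agfl".

agfl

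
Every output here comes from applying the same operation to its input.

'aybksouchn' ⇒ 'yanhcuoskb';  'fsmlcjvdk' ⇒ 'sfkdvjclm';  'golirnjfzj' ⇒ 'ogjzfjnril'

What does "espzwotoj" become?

Rule — reverse the string, then move the last 2 characters to the front (rotate right by 2).
For "espzwotoj", step one produces "jotowzpse"; step two turns that into "sejotowzp".

sejotowzp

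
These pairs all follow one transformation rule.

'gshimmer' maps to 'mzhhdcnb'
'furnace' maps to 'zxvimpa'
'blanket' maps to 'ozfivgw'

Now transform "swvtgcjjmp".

kheexboqrn

Rule — reverse the string, then shift every letter 5 places backward in the alphabet (wrapping around).
On "swvtgcjjmp" that produces "kheexboqrn".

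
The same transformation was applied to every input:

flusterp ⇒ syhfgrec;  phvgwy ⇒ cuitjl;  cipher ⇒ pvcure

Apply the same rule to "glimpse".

tyvzcfr

Looking at the pairs, the operation is to shift every letter 13 places forward in the alphabet (wrapping around) — i.e. ROT13.
On "glimpse" that produces "tyvzcfr".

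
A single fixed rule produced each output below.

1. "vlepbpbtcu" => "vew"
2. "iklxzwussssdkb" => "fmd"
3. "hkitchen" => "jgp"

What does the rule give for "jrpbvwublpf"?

The transformation: shift every letter 2 places forward in the alphabet (wrapping around), then keep only the last 3 characters.
Applying both steps to "jrpbvwublpf": "ltrdxywdnrh", then "nrh".

nrh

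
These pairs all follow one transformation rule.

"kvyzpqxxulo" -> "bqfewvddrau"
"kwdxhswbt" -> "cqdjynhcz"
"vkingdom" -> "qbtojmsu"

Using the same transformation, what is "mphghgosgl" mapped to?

What's happening: swap each adjacent pair of characters (1↔2, 3↔4, ...), then shift every letter 6 places forward in the alphabet (wrapping around).
For "mphghgosgl", step one produces "pmghghsolg"; step two turns that into "vsmnmnyurm".
(Check on "kvyzpqxxulo": → "vkzyqpxxluo" → "bqfewvddrau" ✓)

vsmnmnyurm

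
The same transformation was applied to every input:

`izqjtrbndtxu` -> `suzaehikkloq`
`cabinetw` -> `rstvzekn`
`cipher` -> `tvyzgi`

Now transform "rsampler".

rvcdgiij

In each case the input is transformed by: sort the characters into alphabetical order, then shift every letter 9 places backward in the alphabet (wrapping around).
Working it through for "rsampler": intermediate "aelmprrs", final "rvcdgiij".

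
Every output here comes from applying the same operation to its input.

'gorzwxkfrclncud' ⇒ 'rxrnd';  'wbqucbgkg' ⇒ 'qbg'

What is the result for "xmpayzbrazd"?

pza

In each case the input is transformed by: keep one character in every 3, starting at position 3 (positions 3rd, 6th, 9th, ...).
"xmpayzbrazd" → "pza".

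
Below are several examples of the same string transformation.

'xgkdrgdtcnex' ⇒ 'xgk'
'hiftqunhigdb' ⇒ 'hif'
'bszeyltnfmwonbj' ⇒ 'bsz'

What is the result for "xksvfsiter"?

xks

The transformation: keep only the first 3 characters.
Doing the same to "xksvfsiter": "xks".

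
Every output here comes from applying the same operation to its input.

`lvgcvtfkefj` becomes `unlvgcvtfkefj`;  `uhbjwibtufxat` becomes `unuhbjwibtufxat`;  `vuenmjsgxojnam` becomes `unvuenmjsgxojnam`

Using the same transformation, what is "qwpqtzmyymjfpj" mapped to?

unqwpqtzmyymjfpj

The transformation: prepend "un".
"qwpqtzmyymjfpj" → "unqwpqtzmyymjfpj".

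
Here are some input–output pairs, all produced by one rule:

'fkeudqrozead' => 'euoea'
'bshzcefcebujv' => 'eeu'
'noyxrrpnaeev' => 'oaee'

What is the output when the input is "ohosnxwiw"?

ooi

Rule — keep only the vowels.
For "ohosnxwiw" the result is "ooi".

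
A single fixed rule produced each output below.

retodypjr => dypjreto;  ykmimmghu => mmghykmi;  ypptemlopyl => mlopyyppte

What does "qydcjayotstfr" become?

In each case the input is transformed by: delete the last character, then swap the front and back halves of the string.
For "qydcjayotstfr", step one produces "qydcjayotstf"; step two turns that into "yotstfqydcja".

yotstfqydcja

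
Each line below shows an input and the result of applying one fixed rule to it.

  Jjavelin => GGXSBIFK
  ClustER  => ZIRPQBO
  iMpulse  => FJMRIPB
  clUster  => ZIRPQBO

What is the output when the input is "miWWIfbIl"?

The rule is to shift every letter 3 places backward in the alphabet (wrapping around), then convert every letter to uppercase.
Working it through for "miWWIfbIl": intermediate "jfTTFcyFi", final "JFTTFCYFI".
(Check on "clUster": → "ziRpqbo" → "ZIRPQBO" ✓)

JFTTFCYFI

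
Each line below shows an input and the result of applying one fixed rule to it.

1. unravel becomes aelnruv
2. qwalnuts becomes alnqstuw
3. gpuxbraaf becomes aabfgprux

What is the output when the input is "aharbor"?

aabhorr

The pattern: sort the characters into alphabetical order.
"aharbor" → "aabhorr".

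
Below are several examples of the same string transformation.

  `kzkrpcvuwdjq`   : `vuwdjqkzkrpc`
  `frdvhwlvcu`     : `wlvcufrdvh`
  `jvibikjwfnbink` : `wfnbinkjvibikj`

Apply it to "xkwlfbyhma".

What's happening: swap the front and back halves of the string.
Doing the same to "xkwlfbyhma": "byhmaxkwlf".

byhmaxkwlf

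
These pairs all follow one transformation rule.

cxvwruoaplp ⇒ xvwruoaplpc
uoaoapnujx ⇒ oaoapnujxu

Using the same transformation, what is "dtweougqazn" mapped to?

tweougqaznd

Each output is the input with this applied: move the first character to the end.
For "dtweougqazn" the result is "tweougqaznd".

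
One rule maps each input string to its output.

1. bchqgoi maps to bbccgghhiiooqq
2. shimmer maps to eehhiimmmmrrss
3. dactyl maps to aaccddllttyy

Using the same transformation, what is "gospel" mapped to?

eeggllooppss

The rule is to double every character, then sort the characters into alphabetical order.
"gospel" → "ggoossppeell" → "eeggllooppss".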